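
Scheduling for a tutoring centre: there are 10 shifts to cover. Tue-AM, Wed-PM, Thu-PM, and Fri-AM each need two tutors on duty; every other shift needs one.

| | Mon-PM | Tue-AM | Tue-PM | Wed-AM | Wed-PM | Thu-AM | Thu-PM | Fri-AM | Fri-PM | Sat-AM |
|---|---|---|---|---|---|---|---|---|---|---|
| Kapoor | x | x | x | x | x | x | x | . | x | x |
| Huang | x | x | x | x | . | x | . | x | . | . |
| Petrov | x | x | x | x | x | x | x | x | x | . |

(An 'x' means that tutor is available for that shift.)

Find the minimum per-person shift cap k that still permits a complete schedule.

With 3 tutors and 14 worker-slots to fill, someone must work at least ⌈14/3⌉ = 5 shifts, so k ≥ 5.
k = 5 works: Mon-PM→Kapoor, Tue-AM→Huang+Petrov, Tue-PM→Huang, Wed-AM→Huang, Wed-PM→Kapoor+Petrov, Thu-AM→Huang, Thu-PM→Kapoor+Petrov, Fri-AM→Huang+Petrov, Fri-PM→Kapoor, Sat-AM→Kapoor.
Loads: Kapoor 5, Huang 5, Petrov 4 — all ≤ 5.

5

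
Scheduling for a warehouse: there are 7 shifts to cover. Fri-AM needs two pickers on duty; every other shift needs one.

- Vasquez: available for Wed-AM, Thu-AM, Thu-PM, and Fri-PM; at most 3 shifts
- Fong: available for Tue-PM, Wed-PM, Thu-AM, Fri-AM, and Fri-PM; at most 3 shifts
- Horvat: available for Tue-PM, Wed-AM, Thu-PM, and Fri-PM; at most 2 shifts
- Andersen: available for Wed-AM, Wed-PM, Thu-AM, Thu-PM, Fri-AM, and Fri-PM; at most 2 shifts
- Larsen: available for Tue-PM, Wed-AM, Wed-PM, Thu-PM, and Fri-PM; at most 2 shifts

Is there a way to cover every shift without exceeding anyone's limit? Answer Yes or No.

Fri-AM can only be covered by Fong and Andersen, so that assignment is forced.
One valid schedule: Tue-PM→Fong, Wed-AM→Vasquez, Wed-PM→Fong, Thu-AM→Vasquez, Thu-PM→Vasquez, Fri-AM→Fong+Andersen, Fri-PM→Horvat.
Loads: Vasquez 3/3, Fong 3/3, Horvat 1/2, Andersen 1/2, Larsen 0/2 — all within limits.

Yes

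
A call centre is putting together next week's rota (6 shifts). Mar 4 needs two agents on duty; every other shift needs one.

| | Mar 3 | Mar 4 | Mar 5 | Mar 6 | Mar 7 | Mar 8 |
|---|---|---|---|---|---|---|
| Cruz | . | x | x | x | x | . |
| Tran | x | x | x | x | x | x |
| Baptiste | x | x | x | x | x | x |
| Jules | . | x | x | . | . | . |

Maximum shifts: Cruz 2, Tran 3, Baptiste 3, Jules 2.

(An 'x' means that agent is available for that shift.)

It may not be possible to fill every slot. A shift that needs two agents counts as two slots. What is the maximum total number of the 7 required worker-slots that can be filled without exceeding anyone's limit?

Total capacity across all agents is 2+3+3+2 = 10, and 7 slots are needed, so at most 7 can be filled.
An assignment achieving 7: Mar 3→Tran, Mar 4→Tran+Baptiste, Mar 5→Baptiste, Mar 6→Cruz, Mar 7→Cruz, Mar 8→Tran.
Loads: Cruz 2/2, Tran 3/3, Baptiste 2/3, Jules 0/2.

7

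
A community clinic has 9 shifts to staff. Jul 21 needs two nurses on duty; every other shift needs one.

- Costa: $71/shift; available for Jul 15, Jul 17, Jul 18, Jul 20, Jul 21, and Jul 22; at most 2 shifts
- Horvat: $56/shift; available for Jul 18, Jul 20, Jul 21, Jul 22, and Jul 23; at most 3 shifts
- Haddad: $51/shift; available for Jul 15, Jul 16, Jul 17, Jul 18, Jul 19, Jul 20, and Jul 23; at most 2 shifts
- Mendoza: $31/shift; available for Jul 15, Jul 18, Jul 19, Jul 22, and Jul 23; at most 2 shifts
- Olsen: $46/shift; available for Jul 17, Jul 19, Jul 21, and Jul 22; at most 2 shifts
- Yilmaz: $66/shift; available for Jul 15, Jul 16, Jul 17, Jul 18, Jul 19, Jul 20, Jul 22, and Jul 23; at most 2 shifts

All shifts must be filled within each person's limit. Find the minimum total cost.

Picking the cheapest available nurse for each shift independently would cost $405, but that ignores the shift limits.
An optimal schedule: Jul 15→Mendoza, Jul 16→Haddad, Jul 17→Olsen, Jul 18→Horvat, Jul 19→Mendoza, Jul 20→Haddad, Jul 21→Olsen+Horvat, Jul 22→Yilmaz, Jul 23→Horvat.
Total: 31 + 51 + 46 + 56 + 31 + 51 + 46 + 56 + 66 + 56 = $490.

$490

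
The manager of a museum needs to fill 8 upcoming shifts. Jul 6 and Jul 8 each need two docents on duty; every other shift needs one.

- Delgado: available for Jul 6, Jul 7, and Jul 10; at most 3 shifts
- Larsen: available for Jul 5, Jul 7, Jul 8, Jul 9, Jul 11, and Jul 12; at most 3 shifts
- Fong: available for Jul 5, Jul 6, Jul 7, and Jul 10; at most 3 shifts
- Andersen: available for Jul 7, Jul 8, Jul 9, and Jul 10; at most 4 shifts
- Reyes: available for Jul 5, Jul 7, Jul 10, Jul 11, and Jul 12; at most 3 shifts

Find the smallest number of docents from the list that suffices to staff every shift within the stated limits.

10 slots to fill and no one can take more than 4, so at least ⌈10/4⌉ = 3 docents are needed.
Shifts {Jul 6, Jul 8} need 4 slots, but among the docents available for them (Delgado, Larsen, Fong, and Andersen) any 3 together supply at most 3. So 3 docents are not enough.
Delgado, Larsen, Fong, and Andersen alone can cover everything: Jul 5→Fong, Jul 6→Delgado+Fong, Jul 7→Delgado, Jul 8→Larsen+Andersen, Jul 9→Andersen, Jul 10→Delgado, Jul 11→Larsen, Jul 12→Larsen.

4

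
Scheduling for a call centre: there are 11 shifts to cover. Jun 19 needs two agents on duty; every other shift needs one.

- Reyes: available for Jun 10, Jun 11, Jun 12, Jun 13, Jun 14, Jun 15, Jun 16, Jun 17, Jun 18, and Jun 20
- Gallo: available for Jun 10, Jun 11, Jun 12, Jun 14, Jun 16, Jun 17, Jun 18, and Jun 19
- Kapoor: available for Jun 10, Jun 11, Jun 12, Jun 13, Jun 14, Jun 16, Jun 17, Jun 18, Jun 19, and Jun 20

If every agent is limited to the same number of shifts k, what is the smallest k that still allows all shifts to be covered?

4

With 3 agents and 12 worker-slots to fill, someone must work at least ⌈12/3⌉ = 4 shifts, so k ≥ 4.
k = 4 works: Jun 10→Reyes, Jun 11→Gallo, Jun 12→Gallo, Jun 13→Reyes, Jun 14→Gallo, Jun 15→Reyes, Jun 16→Kapoor, Jun 17→Kapoor, Jun 18→Kapoor, Jun 19→Gallo+Kapoor, Jun 20→Reyes.
Loads: Reyes 4, Gallo 4, Kapoor 4 — all ≤ 4.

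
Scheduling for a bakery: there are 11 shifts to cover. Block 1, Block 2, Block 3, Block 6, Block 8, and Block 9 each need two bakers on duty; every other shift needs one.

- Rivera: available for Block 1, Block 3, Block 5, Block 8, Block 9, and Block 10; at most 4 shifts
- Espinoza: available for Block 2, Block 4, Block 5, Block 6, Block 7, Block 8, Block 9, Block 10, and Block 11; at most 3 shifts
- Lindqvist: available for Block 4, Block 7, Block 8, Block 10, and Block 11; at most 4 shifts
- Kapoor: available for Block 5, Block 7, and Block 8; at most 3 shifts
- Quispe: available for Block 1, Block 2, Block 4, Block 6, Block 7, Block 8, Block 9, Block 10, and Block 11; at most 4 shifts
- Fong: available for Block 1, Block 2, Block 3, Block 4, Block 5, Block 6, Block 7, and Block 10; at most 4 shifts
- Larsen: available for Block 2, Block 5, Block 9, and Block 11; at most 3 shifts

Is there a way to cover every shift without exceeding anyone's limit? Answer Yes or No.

Yes

Block 3 can only be covered by Rivera and Fong, so that assignment is forced.
One valid schedule: Block 1→Rivera+Quispe, Block 2→Quispe+Fong, Block 3→Rivera+Fong, Block 4→Espinoza, Block 5→Rivera, Block 6→Espinoza+Quispe, Block 7→Lindqvist, Block 8→Lindqvist+Kapoor, Block 9→Quispe+Larsen, Block 10→Rivera, Block 11→Espinoza.
Loads: Rivera 4/4, Espinoza 3/3, Lindqvist 2/4, Kapoor 1/3, Quispe 4/4, Fong 2/4, Larsen 1/3 — all within limits.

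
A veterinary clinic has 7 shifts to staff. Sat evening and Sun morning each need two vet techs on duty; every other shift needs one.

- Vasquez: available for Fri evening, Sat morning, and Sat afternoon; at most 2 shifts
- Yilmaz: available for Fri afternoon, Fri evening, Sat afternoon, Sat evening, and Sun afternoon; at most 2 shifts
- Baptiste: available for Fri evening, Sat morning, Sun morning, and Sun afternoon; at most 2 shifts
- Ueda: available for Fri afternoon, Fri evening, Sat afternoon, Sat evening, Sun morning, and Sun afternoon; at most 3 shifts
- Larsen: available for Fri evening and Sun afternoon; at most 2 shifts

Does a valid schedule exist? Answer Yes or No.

Sat evening can only be covered by Yilmaz and Ueda, so that assignment is forced.
Sun morning can only be covered by Baptiste and Ueda, so that assignment is forced.
One valid schedule: Fri afternoon→Yilmaz, Fri evening→Ueda, Sat morning→Vasquez, Sat afternoon→Vasquez, Sat evening→Yilmaz+Ueda, Sun morning→Baptiste+Ueda, Sun afternoon→Baptiste.
Loads: Vasquez 2/2, Yilmaz 2/2, Baptiste 2/2, Ueda 3/3, Larsen 0/2 — all within limits.

Yes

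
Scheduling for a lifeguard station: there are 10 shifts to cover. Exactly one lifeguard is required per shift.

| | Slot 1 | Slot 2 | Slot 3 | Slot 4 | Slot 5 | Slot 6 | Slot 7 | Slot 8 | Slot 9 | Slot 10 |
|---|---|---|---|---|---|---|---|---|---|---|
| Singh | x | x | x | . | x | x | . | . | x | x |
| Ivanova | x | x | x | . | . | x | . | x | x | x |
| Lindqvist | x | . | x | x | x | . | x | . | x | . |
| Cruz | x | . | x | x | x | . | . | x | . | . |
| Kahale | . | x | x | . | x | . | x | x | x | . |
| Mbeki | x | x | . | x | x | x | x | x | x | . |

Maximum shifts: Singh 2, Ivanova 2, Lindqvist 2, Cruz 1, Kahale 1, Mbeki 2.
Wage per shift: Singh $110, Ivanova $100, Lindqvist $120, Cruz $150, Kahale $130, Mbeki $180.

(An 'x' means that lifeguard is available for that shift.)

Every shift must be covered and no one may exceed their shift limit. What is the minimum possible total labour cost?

Picking the cheapest available lifeguard for each shift independently would cost $1050, but that ignores the shift limits.
An optimal schedule: Slot 1→Cruz, Slot 2→Ivanova, Slot 3→Kahale, Slot 4→Lindqvist, Slot 5→Mbeki, Slot 6→Singh, Slot 7→Lindqvist, Slot 8→Ivanova, Slot 9→Mbeki, Slot 10→Singh.
Total: 150 + 100 + 130 + 120 + 180 + 110 + 120 + 100 + 180 + 110 = $1300.

$1300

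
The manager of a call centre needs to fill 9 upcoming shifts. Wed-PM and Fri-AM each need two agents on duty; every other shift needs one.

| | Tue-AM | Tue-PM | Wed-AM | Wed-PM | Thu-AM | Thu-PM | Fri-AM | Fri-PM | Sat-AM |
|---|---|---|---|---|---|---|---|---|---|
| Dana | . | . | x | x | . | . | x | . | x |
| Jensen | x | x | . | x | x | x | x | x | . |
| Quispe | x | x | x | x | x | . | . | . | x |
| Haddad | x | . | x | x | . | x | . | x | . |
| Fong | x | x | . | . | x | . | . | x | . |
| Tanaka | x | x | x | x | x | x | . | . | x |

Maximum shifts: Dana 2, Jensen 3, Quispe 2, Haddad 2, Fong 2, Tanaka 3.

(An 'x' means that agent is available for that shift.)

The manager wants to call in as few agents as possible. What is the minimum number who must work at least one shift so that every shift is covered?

5

11 slots to fill and no one can take more than 3, so at least ⌈11/3⌉ = 4 agents are needed.
Any 4 agents together have capacity at most 3+3+2+2 = 10 < 11 slots, so 4 can never suffice.
Dana, Jensen, Quispe, Haddad, and Fong alone can cover everything: Tue-AM→Fong, Tue-PM→Jensen, Wed-AM→Quispe, Wed-PM→Quispe+Haddad, Thu-AM→Fong, Thu-PM→Jensen, Fri-AM→Dana+Jensen, Fri-PM→Haddad, Sat-AM→Dana.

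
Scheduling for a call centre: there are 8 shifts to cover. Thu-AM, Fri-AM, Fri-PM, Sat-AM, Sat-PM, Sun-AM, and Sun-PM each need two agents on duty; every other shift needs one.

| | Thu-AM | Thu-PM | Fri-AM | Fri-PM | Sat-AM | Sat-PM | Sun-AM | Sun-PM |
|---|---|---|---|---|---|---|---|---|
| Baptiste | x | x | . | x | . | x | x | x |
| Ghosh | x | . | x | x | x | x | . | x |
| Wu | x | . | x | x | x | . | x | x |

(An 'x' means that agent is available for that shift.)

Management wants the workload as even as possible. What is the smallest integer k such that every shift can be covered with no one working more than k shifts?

5

With 3 agents and 15 worker-slots to fill, someone must work at least ⌈15/3⌉ = 5 shifts, so k ≥ 5.
k = 5 works: Thu-AM→Baptiste+Ghosh, Thu-PM→Baptiste, Fri-AM→Ghosh+Wu, Fri-PM→Baptiste+Wu, Sat-AM→Ghosh+Wu, Sat-PM→Baptiste+Ghosh, Sun-AM→Baptiste+Wu, Sun-PM→Ghosh+Wu.
Loads: Baptiste 5, Ghosh 5, Wu 5 — all ≤ 5.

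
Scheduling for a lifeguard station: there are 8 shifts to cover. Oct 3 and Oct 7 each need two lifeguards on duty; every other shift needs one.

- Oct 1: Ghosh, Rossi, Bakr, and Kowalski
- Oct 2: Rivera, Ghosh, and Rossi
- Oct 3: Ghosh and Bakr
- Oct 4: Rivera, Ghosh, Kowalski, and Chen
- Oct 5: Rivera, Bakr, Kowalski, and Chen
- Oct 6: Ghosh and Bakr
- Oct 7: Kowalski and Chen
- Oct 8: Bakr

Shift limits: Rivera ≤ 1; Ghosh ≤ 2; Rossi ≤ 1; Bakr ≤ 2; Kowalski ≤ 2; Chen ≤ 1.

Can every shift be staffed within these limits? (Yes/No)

No

Total capacity is 1+2+1+2+2+1 = 9 but 10 worker-slots are needed — infeasible.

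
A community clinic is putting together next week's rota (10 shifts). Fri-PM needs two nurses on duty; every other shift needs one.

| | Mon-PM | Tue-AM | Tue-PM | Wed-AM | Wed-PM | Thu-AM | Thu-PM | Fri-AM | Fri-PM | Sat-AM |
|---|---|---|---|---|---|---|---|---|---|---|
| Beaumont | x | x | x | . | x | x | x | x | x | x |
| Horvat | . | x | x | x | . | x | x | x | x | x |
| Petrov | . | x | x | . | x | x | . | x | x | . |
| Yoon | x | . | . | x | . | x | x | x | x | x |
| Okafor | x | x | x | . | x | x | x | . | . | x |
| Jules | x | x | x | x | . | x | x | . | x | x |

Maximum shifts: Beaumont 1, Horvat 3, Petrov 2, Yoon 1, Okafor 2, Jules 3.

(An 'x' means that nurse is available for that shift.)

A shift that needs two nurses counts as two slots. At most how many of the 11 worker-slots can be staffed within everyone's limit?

11

Total capacity across all nurses is 1+3+2+1+2+3 = 12, and 11 slots are needed, so at most 11 can be filled.
An assignment achieving 11: Mon-PM→Yoon, Tue-AM→Horvat, Tue-PM→Petrov, Wed-AM→Horvat, Wed-PM→Beaumont, Thu-AM→Jules, Thu-PM→Okafor, Fri-AM→Horvat, Fri-PM→Petrov+Jules, Sat-AM→Okafor.
Loads: Beaumont 1/1, Horvat 3/3, Petrov 2/2, Yoon 1/1, Okafor 2/2, Jules 2/3.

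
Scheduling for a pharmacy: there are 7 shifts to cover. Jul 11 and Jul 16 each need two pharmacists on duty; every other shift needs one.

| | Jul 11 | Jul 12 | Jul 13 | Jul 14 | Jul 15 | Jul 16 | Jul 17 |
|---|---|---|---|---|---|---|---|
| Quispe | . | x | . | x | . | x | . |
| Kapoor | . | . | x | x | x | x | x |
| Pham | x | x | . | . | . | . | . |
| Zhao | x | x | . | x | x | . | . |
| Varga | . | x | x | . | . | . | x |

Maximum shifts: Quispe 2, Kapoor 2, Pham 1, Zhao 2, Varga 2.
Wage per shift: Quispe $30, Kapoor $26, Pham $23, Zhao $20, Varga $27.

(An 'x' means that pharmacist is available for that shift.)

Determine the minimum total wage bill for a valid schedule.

$229

Jul 11 can only be covered by Pham and Zhao, so that assignment is forced.
Jul 16 can only be covered by Quispe and Kapoor, so that assignment is forced.
Picking the cheapest available pharmacist for each shift independently would cost $211, but that ignores the shift limits.
An optimal schedule: Jul 11→Pham+Zhao, Jul 12→Varga, Jul 13→Kapoor, Jul 14→Quispe, Jul 15→Zhao, Jul 16→Quispe+Kapoor, Jul 17→Varga.
Total: 23 + 20 + 27 + 26 + 30 + 20 + 30 + 26 + 27 = $229.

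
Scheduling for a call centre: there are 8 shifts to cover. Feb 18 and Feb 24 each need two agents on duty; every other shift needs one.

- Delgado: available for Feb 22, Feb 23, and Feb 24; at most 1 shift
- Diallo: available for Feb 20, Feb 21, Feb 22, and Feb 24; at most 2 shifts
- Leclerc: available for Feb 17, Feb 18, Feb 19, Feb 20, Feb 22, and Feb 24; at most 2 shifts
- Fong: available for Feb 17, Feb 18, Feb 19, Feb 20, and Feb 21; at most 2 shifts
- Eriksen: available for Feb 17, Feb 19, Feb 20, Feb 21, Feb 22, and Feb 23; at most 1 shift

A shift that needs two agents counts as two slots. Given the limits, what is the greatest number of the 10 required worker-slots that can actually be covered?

Total capacity across all agents is 1+2+2+2+1 = 8, and 10 slots are needed, so at most 8 can be filled.
An assignment achieving 8: Feb 17→Leclerc, Feb 18→Leclerc+Fong, Feb 19→Fong, Feb 20→Eriksen, Feb 21→Diallo, Feb 23→Delgado, Feb 24→Diallo.
Loads: Delgado 1/1, Diallo 2/2, Leclerc 2/2, Fong 2/2, Eriksen 1/1.

8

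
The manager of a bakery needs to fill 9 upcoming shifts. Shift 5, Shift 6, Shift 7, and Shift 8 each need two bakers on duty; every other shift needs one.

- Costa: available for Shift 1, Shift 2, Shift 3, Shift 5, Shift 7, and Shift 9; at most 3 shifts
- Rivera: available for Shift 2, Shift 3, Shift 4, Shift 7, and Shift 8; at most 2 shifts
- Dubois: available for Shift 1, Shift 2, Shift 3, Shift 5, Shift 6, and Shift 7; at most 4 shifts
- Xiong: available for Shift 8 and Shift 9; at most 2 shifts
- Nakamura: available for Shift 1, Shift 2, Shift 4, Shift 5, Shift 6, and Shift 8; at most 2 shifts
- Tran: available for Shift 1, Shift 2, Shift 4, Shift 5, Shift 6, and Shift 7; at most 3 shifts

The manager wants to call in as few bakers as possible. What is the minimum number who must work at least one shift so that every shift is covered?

5

13 slots to fill and no one can take more than 4, so at least ⌈13/4⌉ = 4 bakers are needed.
Any 4 bakers together have capacity at most 4+3+3+2 = 12 < 13 slots, so 4 can never suffice.
Costa, Rivera, Dubois, Xiong, and Nakamura alone can cover everything: Shift 1→Costa, Shift 2→Dubois, Shift 3→Costa, Shift 4→Rivera, Shift 5→Costa+Dubois, Shift 6→Dubois+Nakamura, Shift 7→Rivera+Dubois, Shift 8→Xiong+Nakamura, Shift 9→Xiong.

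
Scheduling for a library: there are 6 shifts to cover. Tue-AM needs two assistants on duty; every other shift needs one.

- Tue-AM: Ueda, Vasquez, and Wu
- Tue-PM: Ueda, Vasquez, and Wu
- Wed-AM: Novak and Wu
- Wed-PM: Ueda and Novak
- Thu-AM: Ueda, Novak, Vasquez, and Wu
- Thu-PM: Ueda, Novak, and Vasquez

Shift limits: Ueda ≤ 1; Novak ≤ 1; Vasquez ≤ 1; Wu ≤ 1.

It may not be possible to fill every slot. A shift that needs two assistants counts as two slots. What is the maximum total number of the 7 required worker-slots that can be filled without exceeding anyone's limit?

4

Total capacity across all assistants is 1+1+1+1 = 4, and 7 slots are needed, so at most 4 can be filled.
An assignment achieving 4: Tue-AM→Vasquez+Wu, Wed-AM→Novak, Wed-PM→Ueda.
Loads: Ueda 1/1, Novak 1/1, Vasquez 1/1, Wu 1/1.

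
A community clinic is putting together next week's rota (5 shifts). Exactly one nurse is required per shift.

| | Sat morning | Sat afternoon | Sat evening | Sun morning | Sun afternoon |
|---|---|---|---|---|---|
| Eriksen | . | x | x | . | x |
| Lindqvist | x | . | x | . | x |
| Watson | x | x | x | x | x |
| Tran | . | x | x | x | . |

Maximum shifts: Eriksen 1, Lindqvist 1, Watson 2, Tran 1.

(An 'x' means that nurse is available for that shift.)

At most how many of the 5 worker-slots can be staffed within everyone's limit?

Total capacity across all nurses is 1+1+2+1 = 5, and 5 slots are needed, so at most 5 can be filled.
An assignment achieving 5: Sat morning→Lindqvist, Sat afternoon→Eriksen, Sat evening→Tran, Sun morning→Watson, Sun afternoon→Watson.
Loads: Eriksen 1/1, Lindqvist 1/1, Watson 2/2, Tran 1/1.

5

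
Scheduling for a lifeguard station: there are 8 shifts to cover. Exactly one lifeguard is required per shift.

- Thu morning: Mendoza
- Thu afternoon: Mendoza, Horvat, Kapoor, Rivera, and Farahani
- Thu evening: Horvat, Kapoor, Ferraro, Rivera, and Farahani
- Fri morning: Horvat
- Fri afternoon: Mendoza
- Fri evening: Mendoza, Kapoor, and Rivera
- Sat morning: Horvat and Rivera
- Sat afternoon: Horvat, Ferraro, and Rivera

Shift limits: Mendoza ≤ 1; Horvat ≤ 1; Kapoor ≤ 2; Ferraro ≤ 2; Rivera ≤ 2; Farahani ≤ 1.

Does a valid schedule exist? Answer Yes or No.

Total capacity is 9 and 8 slots are needed, so capacity alone doesn't rule it out.
Shifts {Thu morning, Fri afternoon} need 2 worker-slots in total, but the lifeguards available for any of those shifts (Mendoza) can supply at most 1 among them. So no valid schedule exists.

No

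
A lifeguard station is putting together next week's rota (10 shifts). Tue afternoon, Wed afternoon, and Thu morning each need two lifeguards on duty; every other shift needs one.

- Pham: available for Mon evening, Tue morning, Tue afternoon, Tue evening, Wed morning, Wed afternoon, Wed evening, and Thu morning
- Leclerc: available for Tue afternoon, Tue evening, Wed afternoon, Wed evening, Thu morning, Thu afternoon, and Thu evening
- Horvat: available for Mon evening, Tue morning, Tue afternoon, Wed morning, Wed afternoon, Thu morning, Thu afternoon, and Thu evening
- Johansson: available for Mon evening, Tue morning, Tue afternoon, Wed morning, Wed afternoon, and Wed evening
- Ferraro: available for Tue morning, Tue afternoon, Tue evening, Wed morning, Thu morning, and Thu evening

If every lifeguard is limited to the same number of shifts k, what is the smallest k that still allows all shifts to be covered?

With 5 lifeguards and 13 worker-slots to fill, someone must work at least ⌈13/5⌉ = 3 shifts, so k ≥ 3.
k = 3 works: Mon evening→Pham, Tue morning→Horvat, Tue afternoon→Johansson+Ferraro, Tue evening→Pham, Wed morning→Horvat, Wed afternoon→Leclerc+Johansson, Wed evening→Pham, Thu morning→Horvat+Ferraro, Thu afternoon→Leclerc, Thu evening→Leclerc.
Loads: Pham 3, Leclerc 3, Horvat 3, Johansson 2, Ferraro 2 — all ≤ 3.

3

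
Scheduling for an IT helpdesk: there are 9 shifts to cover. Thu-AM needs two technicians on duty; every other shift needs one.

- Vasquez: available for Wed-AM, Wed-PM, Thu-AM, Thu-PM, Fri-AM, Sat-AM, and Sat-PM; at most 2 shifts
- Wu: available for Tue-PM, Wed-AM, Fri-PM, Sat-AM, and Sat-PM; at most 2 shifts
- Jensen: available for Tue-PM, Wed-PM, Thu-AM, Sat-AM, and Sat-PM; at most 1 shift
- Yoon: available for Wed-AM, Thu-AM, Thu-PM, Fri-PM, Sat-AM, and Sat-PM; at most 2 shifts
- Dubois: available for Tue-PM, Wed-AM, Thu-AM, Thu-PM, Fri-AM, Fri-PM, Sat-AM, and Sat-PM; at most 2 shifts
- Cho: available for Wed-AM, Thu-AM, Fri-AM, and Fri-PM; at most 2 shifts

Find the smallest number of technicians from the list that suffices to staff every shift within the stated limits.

10 slots to fill and no one can take more than 2, so at least ⌈10/2⌉ = 5 technicians are needed.
Vasquez, Wu, Yoon, Dubois, and Cho alone can cover everything: Tue-PM→Wu, Wed-AM→Cho, Wed-PM→Vasquez, Thu-AM→Dubois+Cho, Thu-PM→Vasquez, Fri-AM→Dubois, Fri-PM→Wu, Sat-AM→Yoon, Sat-PM→Yoon.

5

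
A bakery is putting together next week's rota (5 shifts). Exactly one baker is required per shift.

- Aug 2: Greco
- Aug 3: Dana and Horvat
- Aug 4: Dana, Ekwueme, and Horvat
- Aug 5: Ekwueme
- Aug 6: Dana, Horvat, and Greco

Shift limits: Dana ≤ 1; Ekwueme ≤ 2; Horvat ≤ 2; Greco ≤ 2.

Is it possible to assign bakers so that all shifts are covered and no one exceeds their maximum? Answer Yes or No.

Yes

Aug 2 can only be covered by Greco, so that assignment is forced.
Aug 5 can only be covered by Ekwueme, so that assignment is forced.
One valid schedule: Aug 2→Greco, Aug 3→Dana, Aug 4→Ekwueme, Aug 5→Ekwueme, Aug 6→Horvat.
Loads: Dana 1/1, Ekwueme 2/2, Horvat 1/2, Greco 1/2 — all within limits.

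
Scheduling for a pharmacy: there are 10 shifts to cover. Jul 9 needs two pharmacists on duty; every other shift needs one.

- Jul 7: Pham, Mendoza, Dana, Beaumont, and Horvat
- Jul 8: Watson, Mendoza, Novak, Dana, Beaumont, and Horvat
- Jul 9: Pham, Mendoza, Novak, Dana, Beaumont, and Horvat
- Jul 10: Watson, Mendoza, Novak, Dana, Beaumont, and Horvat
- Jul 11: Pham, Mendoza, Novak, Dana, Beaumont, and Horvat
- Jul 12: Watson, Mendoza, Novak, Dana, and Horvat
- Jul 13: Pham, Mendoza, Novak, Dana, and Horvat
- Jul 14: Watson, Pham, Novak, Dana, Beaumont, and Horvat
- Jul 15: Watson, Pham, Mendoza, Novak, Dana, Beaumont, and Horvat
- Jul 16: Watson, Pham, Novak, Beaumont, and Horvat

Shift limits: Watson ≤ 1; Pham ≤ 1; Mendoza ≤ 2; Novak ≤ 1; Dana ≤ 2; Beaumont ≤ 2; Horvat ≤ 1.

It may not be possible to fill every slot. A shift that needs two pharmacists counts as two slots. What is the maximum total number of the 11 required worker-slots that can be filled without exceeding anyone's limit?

10

Total capacity across all pharmacists is 1+1+2+1+2+2+1 = 10, and 11 slots are needed, so at most 10 can be filled.
An assignment achieving 10: Jul 7→Pham, Jul 8→Mendoza, Jul 9→Dana+Beaumont, Jul 10→Dana, Jul 11→Beaumont, Jul 12→Watson, Jul 13→Mendoza, Jul 14→Horvat, Jul 16→Novak.
Loads: Watson 1/1, Pham 1/1, Mendoza 2/2, Novak 1/1, Dana 2/2, Beaumont 2/2, Horvat 1/1.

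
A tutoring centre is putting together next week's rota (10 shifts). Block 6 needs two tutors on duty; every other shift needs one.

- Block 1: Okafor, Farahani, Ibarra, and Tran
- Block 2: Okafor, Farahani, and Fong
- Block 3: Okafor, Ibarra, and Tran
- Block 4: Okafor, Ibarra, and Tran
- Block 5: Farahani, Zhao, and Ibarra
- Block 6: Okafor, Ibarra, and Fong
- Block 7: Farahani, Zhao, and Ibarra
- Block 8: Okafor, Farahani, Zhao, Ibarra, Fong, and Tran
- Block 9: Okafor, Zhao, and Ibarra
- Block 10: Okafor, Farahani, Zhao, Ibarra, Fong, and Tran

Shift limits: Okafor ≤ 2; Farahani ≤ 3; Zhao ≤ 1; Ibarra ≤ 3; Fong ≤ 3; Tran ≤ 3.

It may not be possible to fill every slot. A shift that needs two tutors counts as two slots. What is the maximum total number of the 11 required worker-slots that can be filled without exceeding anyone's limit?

11

Total capacity across all tutors is 2+3+1+3+3+3 = 15, and 11 slots are needed, so at most 11 can be filled.
An assignment achieving 11: Block 1→Farahani, Block 2→Okafor, Block 3→Okafor, Block 4→Ibarra, Block 5→Farahani, Block 6→Ibarra+Fong, Block 7→Farahani, Block 8→Ibarra, Block 9→Zhao, Block 10→Fong.
Loads: Okafor 2/2, Farahani 3/3, Zhao 1/1, Ibarra 3/3, Fong 2/3, Tran 0/3.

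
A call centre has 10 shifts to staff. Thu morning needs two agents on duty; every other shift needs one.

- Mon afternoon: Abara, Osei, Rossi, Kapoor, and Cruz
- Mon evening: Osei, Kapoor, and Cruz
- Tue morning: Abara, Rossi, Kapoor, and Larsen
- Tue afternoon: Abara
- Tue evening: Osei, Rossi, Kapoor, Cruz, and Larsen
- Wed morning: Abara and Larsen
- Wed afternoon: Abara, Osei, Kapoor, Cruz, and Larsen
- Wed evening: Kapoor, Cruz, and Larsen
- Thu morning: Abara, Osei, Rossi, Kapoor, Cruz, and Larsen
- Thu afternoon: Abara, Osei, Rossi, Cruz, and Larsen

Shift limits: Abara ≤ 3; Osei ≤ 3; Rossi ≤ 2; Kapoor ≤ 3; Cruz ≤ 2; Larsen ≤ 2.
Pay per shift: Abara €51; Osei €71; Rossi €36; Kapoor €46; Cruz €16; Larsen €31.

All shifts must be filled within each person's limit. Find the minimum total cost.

€406

Tue afternoon can only be covered by Abara, so that assignment is forced.
Picking the cheapest available agent for each shift independently would cost €256, but that ignores the shift limits.
An optimal schedule: Mon afternoon→Rossi, Mon evening→Cruz, Tue morning→Larsen, Tue afternoon→Abara, Tue evening→Kapoor, Wed morning→Larsen, Wed afternoon→Kapoor, Wed evening→Cruz, Thu morning→Kapoor+Abara, Thu afternoon→Rossi.
Total: 36 + 16 + 31 + 51 + 46 + 31 + 46 + 16 + 46 + 51 + 36 = €406.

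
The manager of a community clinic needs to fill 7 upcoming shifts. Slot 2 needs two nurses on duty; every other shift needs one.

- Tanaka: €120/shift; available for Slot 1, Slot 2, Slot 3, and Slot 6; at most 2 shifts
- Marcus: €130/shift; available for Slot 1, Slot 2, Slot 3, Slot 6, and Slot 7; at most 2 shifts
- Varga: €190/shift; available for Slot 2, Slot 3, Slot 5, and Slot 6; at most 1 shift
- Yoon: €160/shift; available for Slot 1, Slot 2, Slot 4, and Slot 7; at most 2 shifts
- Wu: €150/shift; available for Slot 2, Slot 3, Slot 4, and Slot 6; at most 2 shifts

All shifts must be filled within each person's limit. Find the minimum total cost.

€1150

Slot 5 can only be covered by Varga, so that assignment is forced.
Picking the cheapest available nurse for each shift independently would cost €1080, but that ignores the shift limits.
An optimal schedule: Slot 1→Tanaka, Slot 2→Wu+Yoon, Slot 3→Tanaka, Slot 4→Wu, Slot 5→Varga, Slot 6→Marcus, Slot 7→Marcus.
Total: 120 + 150 + 160 + 120 + 150 + 190 + 130 + 130 = €1150.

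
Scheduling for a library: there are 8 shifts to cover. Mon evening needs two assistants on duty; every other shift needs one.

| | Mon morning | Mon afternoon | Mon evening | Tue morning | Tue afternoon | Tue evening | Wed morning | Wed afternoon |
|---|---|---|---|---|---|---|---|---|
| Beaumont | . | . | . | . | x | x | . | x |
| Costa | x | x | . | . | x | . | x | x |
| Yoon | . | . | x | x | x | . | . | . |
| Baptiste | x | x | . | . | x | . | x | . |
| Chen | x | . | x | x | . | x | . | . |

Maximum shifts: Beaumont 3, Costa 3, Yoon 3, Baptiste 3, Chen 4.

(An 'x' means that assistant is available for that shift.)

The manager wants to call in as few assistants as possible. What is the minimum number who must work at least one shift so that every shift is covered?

3

9 slots to fill and no one can take more than 4, so at least ⌈9/4⌉ = 3 assistants are needed.
Costa, Yoon, and Chen alone can cover everything: Mon morning→Chen, Mon afternoon→Costa, Mon evening→Yoon+Chen, Tue morning→Yoon, Tue afternoon→Yoon, Tue evening→Chen, Wed morning→Costa, Wed afternoon→Costa.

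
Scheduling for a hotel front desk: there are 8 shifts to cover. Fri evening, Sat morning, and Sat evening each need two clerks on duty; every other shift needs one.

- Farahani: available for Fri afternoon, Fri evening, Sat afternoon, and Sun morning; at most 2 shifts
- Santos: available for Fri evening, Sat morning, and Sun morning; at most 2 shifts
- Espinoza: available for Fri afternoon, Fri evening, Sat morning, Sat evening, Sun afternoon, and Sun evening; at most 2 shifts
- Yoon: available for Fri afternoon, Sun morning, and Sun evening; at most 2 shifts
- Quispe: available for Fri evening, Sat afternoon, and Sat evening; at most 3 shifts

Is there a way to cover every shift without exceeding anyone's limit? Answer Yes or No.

Total capacity is 11 and 11 slots are needed, so capacity alone doesn't rule it out.
Shifts {Sat morning, Sat evening, Sun afternoon} need 5 worker-slots in total, but the clerks available for any of those shifts (Santos, Espinoza, and Quispe) can supply at most 4 among them. So no valid schedule exists.

No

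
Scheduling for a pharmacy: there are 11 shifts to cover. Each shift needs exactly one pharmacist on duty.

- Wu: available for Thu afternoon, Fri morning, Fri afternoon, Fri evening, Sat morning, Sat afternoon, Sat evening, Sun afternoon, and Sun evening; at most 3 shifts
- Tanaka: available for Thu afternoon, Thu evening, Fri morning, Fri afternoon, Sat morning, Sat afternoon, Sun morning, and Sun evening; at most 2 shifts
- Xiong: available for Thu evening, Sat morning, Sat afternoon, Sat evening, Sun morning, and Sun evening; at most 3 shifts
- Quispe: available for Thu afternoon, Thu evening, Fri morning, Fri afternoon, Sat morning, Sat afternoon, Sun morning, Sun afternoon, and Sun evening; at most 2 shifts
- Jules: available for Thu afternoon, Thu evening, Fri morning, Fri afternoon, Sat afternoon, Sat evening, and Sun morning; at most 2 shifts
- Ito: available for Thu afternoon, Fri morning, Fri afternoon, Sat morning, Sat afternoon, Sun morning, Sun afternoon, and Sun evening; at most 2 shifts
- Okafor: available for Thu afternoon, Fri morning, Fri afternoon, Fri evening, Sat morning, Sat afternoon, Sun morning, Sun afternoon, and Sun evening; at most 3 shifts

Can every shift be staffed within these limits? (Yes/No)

Yes

One valid schedule: Thu afternoon→Tanaka, Thu evening→Tanaka, Fri morning→Quispe, Fri afternoon→Quispe, Fri evening→Wu, Sat morning→Xiong, Sat afternoon→Jules, Sat evening→Wu, Sun morning→Xiong, Sun afternoon→Wu, Sun evening→Xiong.
Loads: Wu 3/3, Tanaka 2/2, Xiong 3/3, Quispe 2/2, Jules 1/2, Ito 0/2, Okafor 0/3 — all within limits.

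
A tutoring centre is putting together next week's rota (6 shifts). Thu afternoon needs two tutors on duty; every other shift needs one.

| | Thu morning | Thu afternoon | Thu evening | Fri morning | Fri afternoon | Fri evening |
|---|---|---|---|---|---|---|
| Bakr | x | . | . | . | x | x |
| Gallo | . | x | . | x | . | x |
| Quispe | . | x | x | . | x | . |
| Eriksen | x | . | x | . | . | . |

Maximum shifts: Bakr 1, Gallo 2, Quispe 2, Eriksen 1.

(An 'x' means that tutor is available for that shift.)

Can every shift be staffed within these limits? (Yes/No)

No

Total capacity is 1+2+2+1 = 6 but 7 worker-slots are needed — infeasible.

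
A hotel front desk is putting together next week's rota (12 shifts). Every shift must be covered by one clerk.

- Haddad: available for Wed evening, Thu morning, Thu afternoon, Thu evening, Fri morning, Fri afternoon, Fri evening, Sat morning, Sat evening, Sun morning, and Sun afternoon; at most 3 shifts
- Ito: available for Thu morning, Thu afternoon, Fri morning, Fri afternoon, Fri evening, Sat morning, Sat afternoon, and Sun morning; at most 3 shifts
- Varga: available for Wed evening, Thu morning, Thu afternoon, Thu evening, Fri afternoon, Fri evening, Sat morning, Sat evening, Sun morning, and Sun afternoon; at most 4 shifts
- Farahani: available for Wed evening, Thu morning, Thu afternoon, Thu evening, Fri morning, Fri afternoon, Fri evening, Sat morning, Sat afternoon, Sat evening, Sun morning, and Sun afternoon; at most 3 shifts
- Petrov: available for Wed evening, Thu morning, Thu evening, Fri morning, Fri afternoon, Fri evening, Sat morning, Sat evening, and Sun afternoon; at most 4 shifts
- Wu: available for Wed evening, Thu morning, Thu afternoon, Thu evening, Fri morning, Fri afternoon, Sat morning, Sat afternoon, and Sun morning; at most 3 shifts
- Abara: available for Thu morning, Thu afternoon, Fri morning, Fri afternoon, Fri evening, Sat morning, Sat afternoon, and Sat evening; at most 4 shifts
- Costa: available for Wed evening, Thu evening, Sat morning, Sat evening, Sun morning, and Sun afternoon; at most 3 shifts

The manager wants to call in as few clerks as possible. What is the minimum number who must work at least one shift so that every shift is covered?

12 slots to fill and no one can take more than 4, so at least ⌈12/4⌉ = 3 clerks are needed.
Varga, Petrov, and Abara alone can cover everything: Wed evening→Varga, Thu morning→Petrov, Thu afternoon→Varga, Thu evening→Varga, Fri morning→Petrov, Fri afternoon→Petrov, Fri evening→Abara, Sat morning→Abara, Sat afternoon→Abara, Sat evening→Abara, Sun morning→Varga, Sun afternoon→Petrov.

3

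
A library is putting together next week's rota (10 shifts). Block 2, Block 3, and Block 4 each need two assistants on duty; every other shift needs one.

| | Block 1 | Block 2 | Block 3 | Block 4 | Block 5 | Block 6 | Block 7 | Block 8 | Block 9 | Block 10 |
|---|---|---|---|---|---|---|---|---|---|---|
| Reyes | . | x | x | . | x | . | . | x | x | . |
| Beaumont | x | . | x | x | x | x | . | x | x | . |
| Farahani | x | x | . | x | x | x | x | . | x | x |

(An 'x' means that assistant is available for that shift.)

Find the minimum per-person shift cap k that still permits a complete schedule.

5

With 3 assistants and 13 worker-slots to fill, someone must work at least ⌈13/3⌉ = 5 shifts, so k ≥ 5.
k = 5 works: Block 1→Beaumont, Block 2→Reyes+Farahani, Block 3→Reyes+Beaumont, Block 4→Beaumont+Farahani, Block 5→Reyes, Block 6→Beaumont, Block 7→Farahani, Block 8→Reyes, Block 9→Reyes, Block 10→Farahani.
Loads: Reyes 5, Beaumont 4, Farahani 4 — all ≤ 5.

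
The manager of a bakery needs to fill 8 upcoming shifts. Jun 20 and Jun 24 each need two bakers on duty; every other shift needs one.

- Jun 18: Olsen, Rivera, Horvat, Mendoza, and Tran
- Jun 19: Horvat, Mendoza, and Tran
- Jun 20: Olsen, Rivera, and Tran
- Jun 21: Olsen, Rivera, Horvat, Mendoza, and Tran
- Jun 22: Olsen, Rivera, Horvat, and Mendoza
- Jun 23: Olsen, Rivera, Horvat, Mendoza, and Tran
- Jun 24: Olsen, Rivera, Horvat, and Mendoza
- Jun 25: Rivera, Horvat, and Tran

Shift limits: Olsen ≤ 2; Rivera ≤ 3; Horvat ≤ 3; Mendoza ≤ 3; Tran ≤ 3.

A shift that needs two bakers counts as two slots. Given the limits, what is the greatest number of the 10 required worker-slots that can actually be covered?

Total capacity across all bakers is 2+3+3+3+3 = 14, and 10 slots are needed, so at most 10 can be filled.
An assignment achieving 10: Jun 18→Horvat, Jun 19→Horvat, Jun 20→Olsen+Rivera, Jun 21→Mendoza, Jun 22→Olsen, Jun 23→Mendoza, Jun 24→Rivera+Horvat, Jun 25→Rivera.
Loads: Olsen 2/2, Rivera 3/3, Horvat 3/3, Mendoza 2/3, Tran 0/3.

10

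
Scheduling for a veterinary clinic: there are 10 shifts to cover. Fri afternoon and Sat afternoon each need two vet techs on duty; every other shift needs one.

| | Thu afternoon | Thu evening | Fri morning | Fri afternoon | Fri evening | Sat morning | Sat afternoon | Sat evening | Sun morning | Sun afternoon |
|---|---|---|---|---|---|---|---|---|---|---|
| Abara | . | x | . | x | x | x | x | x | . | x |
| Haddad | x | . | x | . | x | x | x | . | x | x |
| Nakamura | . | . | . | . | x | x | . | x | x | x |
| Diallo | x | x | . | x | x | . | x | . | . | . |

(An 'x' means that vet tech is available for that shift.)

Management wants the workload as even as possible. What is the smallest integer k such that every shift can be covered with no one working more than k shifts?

With 4 vet techs and 12 worker-slots to fill, someone must work at least ⌈12/4⌉ = 3 shifts, so k ≥ 3.
k = 3 works: Thu afternoon→Haddad, Thu evening→Abara, Fri morning→Haddad, Fri afternoon→Abara+Diallo, Fri evening→Diallo, Sat morning→Nakamura, Sat afternoon→Haddad+Diallo, Sat evening→Abara, Sun morning→Nakamura, Sun afternoon→Nakamura.
Loads: Abara 3, Haddad 3, Nakamura 3, Diallo 3 — all ≤ 3.

3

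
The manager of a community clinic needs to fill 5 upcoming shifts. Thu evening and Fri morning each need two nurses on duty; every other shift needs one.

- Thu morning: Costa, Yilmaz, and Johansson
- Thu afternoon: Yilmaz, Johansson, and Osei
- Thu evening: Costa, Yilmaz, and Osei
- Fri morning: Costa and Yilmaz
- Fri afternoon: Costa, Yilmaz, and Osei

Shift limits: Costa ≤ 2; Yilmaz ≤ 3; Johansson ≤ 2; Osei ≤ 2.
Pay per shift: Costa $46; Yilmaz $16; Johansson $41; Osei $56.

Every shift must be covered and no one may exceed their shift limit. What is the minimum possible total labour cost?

Fri morning can only be covered by Costa and Yilmaz, so that assignment is forced.
Picking the cheapest available nurse for each shift independently would cost $172, but that ignores the shift limits.
An optimal schedule: Thu morning→Johansson, Thu afternoon→Johansson, Thu evening→Yilmaz+Costa, Fri morning→Yilmaz+Costa, Fri afternoon→Yilmaz.
Total: 41 + 41 + 16 + 46 + 16 + 46 + 16 = $222.

$222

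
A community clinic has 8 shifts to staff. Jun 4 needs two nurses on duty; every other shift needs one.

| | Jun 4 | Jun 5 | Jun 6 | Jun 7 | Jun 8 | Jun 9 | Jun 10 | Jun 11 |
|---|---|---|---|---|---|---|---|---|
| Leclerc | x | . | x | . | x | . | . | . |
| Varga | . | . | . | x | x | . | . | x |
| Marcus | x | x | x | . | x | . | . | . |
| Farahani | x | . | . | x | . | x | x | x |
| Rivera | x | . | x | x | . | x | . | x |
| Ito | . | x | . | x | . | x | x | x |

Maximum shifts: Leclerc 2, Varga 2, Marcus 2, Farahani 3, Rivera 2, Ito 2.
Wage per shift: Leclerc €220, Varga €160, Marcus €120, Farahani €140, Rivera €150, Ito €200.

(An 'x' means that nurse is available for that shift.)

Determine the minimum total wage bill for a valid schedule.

€1280

Picking the cheapest available nurse for each shift independently would cost €1180, but that ignores the shift limits.
An optimal schedule: Jun 4→Farahani+Rivera, Jun 5→Marcus, Jun 6→Marcus, Jun 7→Rivera, Jun 8→Varga, Jun 9→Farahani, Jun 10→Farahani, Jun 11→Varga.
Total: 140 + 150 + 120 + 120 + 150 + 160 + 140 + 140 + 160 = €1280.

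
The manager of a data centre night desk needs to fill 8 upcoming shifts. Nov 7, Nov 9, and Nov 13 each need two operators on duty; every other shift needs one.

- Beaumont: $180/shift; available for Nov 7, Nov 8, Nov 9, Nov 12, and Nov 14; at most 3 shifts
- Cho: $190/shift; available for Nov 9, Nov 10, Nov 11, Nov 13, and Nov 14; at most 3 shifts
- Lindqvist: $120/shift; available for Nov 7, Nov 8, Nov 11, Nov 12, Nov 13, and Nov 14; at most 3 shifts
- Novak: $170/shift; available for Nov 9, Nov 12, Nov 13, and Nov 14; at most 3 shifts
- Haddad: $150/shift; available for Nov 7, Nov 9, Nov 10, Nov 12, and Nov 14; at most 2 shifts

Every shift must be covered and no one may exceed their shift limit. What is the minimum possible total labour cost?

$1710

Picking the cheapest available operator for each shift independently would cost $1510, but that ignores the shift limits.
An optimal schedule: Nov 7→Haddad+Beaumont, Nov 8→Lindqvist, Nov 9→Novak+Beaumont, Nov 10→Haddad, Nov 11→Lindqvist, Nov 12→Novak, Nov 13→Lindqvist+Novak, Nov 14→Beaumont.
Total: 150 + 180 + 120 + 170 + 180 + 150 + 120 + 170 + 120 + 170 + 180 = $1710.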